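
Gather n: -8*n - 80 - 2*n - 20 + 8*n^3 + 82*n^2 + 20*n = 8*n^3 + 82*n^2 + 10*n - 100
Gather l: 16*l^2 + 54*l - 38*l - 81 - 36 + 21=16*l^2 + 16*l - 96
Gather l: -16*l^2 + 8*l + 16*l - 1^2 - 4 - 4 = -16*l^2 + 24*l - 9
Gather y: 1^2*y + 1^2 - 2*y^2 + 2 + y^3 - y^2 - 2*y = y^3 - 3*y^2 - y + 3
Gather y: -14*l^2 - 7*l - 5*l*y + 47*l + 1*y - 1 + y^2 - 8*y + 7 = -14*l^2 + 40*l + y^2 + y*(-5*l - 7) + 6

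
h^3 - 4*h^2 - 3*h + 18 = (h - 3)^2*(h + 2)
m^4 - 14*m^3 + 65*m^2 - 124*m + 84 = (m - 7)*(m - 3)*(m - 2)^2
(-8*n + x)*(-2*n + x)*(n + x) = 16*n^3 + 6*n^2*x - 9*n*x^2 + x^3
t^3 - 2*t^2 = t^2*(t - 2)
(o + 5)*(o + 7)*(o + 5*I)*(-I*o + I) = -I*o^4 + 5*o^3 - 11*I*o^3 + 55*o^2 - 23*I*o^2 + 115*o + 35*I*o - 175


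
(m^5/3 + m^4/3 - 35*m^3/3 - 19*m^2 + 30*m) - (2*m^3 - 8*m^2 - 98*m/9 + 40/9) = m^5/3 + m^4/3 - 41*m^3/3 - 11*m^2 + 368*m/9 - 40/9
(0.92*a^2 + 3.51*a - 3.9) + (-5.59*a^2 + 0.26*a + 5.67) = -4.67*a^2 + 3.77*a + 1.77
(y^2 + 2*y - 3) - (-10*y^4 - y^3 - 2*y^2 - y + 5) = 10*y^4 + y^3 + 3*y^2 + 3*y - 8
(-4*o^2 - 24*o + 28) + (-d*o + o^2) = -d*o - 3*o^2 - 24*o + 28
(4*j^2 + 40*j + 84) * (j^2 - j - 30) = 4*j^4 + 36*j^3 - 76*j^2 - 1284*j - 2520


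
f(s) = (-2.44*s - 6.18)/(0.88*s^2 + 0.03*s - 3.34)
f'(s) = (-2.44*s - 6.18)*(-1.76*s - 0.03)/(0.88*s^2 + 0.03*s - 3.34)^2 - 2.44/(0.88*s^2 + 0.03*s - 3.34) = (2.1472*s^2 + 10.8768*s + 8.335)/(0.7744*s^4 + 0.0528*s^3 - 5.8775*s^2 - 0.2004*s + 11.1556)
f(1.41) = 6.21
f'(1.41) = 11.66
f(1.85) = 39.22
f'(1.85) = 481.49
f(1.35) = 5.59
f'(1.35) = 9.37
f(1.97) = -81.81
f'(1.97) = 2112.38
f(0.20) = 2.02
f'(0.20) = 0.97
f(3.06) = -2.73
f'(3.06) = 2.48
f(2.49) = -5.59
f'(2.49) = 10.15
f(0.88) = 3.16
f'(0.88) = 2.82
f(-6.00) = 0.30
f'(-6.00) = 0.03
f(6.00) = -0.73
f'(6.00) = 0.19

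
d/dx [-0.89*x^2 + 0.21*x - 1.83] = 0.21 - 1.78*x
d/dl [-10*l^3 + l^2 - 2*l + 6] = -30*l^2 + 2*l - 2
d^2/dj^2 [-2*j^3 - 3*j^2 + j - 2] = -12*j - 6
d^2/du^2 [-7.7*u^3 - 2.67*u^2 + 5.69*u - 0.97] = -46.2*u - 5.34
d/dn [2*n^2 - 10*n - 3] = 4*n - 10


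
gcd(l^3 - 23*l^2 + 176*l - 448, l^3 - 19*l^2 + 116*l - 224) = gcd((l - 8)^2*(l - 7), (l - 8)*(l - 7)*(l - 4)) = l^2 - 15*l + 56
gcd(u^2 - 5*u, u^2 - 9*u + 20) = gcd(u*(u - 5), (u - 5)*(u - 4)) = u - 5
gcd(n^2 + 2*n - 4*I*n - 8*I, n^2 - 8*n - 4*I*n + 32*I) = n - 4*I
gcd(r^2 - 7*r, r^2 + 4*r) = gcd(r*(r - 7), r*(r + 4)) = r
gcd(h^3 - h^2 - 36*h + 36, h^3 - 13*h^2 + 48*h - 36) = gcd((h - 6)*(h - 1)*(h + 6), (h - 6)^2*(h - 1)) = h^2 - 7*h + 6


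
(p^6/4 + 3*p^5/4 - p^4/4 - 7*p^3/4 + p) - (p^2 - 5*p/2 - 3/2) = p^6/4 + 3*p^5/4 - p^4/4 - 7*p^3/4 - p^2 + 7*p/2 + 3/2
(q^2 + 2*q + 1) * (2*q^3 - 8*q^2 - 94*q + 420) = 2*q^5 - 4*q^4 - 108*q^3 + 224*q^2 + 746*q + 420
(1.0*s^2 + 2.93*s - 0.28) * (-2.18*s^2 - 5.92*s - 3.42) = -2.18*s^4 - 12.3074*s^3 - 20.1552*s^2 - 8.363*s + 0.9576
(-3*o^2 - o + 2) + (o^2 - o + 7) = -2*o^2 - 2*o + 9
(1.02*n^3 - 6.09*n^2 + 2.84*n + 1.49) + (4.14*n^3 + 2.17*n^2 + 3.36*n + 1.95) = 5.16*n^3 - 3.92*n^2 + 6.2*n + 3.44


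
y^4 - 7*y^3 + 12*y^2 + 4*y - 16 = (y - 4)*(y - 2)^2*(y + 1)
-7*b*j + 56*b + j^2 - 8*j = (-7*b + j)*(j - 8)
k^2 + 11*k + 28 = (k + 4)*(k + 7)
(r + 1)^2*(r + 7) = r^3 + 9*r^2 + 15*r + 7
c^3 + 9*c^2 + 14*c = c*(c + 2)*(c + 7)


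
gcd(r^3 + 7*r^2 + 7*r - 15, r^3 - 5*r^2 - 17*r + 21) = r^2 + 2*r - 3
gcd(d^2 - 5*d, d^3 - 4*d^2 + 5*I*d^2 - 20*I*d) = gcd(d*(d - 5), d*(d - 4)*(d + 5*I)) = d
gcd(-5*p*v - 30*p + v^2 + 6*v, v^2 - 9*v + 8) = 1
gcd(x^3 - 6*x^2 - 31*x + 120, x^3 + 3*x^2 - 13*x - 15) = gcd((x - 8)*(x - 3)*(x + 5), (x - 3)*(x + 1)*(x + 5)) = x^2 + 2*x - 15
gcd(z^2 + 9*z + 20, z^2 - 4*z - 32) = z + 4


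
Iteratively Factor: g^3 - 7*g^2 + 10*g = (g)*(g^2 - 7*g + 10) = g*(g - 5)*(g - 2)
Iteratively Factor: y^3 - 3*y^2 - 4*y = (y + 1)*(y^2 - 4*y) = (y - 4)*(y + 1)*(y)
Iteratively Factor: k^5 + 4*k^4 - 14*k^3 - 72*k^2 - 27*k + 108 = (k + 3)*(k^4 + k^3 - 17*k^2 - 21*k + 36) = (k + 3)^2*(k^3 - 2*k^2 - 11*k + 12) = (k - 1)*(k + 3)^2*(k^2 - k - 12) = (k - 1)*(k + 3)^3*(k - 4)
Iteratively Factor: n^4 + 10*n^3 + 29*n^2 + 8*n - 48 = (n + 4)*(n^3 + 6*n^2 + 5*n - 12) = (n + 4)^2*(n^2 + 2*n - 3) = (n + 3)*(n + 4)^2*(n - 1)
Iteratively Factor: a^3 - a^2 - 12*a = (a - 4)*(a^2 + 3*a) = (a - 4)*(a + 3)*(a)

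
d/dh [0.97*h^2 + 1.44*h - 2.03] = 1.94*h + 1.44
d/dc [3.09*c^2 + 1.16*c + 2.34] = 6.18*c + 1.16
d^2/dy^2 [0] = 0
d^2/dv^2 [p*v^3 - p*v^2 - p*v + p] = 2*p*(3*v - 1)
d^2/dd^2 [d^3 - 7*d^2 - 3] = 6*d - 14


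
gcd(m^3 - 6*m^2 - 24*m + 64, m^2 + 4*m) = m + 4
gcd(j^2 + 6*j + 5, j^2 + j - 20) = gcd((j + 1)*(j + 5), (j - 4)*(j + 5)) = j + 5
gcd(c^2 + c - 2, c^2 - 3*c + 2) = c - 1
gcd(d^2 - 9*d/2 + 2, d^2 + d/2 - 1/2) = d - 1/2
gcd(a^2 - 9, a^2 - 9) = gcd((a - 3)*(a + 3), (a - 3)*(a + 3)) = a^2 - 9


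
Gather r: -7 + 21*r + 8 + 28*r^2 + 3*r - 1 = 28*r^2 + 24*r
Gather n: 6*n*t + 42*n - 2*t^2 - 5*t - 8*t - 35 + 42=n*(6*t + 42) - 2*t^2 - 13*t + 7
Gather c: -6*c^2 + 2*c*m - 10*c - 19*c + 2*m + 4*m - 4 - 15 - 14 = -6*c^2 + c*(2*m - 29) + 6*m - 33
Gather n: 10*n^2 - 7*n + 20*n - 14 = 10*n^2 + 13*n - 14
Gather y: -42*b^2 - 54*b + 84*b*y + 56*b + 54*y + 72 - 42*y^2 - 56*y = -42*b^2 + 2*b - 42*y^2 + y*(84*b - 2) + 72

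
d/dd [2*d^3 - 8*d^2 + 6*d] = 6*d^2 - 16*d + 6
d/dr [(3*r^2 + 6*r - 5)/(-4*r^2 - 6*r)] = (3*r^2 - 20*r - 15)/(2*r^2*(4*r^2 + 12*r + 9))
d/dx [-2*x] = -2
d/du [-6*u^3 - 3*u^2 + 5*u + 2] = -18*u^2 - 6*u + 5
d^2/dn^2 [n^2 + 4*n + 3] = 2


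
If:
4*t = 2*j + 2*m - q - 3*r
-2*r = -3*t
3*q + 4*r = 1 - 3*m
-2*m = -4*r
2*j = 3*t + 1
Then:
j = 7/22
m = -4/11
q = 31/33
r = -2/11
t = -4/33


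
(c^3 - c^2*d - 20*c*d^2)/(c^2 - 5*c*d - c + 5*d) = c*(c + 4*d)/(c - 1)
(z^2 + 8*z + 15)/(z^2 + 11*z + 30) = (z + 3)/(z + 6)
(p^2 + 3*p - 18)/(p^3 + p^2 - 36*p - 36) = (p - 3)/(p^2 - 5*p - 6)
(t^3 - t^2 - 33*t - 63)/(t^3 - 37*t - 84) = (t + 3)/(t + 4)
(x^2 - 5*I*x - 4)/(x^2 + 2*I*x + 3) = (x - 4*I)/(x + 3*I)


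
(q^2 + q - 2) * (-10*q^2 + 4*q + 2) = -10*q^4 - 6*q^3 + 26*q^2 - 6*q - 4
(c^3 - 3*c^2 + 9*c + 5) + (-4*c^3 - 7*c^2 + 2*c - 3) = -3*c^3 - 10*c^2 + 11*c + 2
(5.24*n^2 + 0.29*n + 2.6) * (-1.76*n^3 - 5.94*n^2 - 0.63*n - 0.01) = -9.2224*n^5 - 31.636*n^4 - 9.5998*n^3 - 15.6791*n^2 - 1.6409*n - 0.026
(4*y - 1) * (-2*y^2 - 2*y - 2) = -8*y^3 - 6*y^2 - 6*y + 2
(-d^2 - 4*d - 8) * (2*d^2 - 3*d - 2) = -2*d^4 - 5*d^3 - 2*d^2 + 32*d + 16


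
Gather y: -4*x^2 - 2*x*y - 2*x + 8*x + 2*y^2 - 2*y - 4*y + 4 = -4*x^2 + 6*x + 2*y^2 + y*(-2*x - 6) + 4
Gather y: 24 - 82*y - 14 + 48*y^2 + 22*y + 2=48*y^2 - 60*y + 12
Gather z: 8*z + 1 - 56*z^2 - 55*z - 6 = -56*z^2 - 47*z - 5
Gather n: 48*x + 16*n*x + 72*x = 16*n*x + 120*x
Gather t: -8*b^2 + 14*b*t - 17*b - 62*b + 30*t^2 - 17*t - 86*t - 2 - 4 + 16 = -8*b^2 - 79*b + 30*t^2 + t*(14*b - 103) + 10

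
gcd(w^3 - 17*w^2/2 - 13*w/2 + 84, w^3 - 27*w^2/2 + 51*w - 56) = w^2 - 23*w/2 + 28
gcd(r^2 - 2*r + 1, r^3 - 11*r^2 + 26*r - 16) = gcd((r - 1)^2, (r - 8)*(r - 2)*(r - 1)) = r - 1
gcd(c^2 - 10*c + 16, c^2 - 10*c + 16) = c^2 - 10*c + 16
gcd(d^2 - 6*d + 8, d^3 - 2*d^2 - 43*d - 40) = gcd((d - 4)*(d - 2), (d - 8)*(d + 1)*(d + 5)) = 1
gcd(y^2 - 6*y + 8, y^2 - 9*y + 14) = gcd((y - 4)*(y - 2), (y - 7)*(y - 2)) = y - 2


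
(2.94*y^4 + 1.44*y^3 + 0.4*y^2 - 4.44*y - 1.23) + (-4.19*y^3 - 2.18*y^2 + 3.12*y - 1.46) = 2.94*y^4 - 2.75*y^3 - 1.78*y^2 - 1.32*y - 2.69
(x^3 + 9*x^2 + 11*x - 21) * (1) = x^3 + 9*x^2 + 11*x - 21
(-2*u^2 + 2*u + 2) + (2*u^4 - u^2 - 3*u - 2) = 2*u^4 - 3*u^2 - u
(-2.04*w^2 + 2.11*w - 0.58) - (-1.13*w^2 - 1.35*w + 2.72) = -0.91*w^2 + 3.46*w - 3.3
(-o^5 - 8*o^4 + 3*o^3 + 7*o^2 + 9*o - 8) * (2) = -2*o^5 - 16*o^4 + 6*o^3 + 14*o^2 + 18*o - 16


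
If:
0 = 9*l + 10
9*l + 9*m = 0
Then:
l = -10/9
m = 10/9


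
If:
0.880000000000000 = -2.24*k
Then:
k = -0.39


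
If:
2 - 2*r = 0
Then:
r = 1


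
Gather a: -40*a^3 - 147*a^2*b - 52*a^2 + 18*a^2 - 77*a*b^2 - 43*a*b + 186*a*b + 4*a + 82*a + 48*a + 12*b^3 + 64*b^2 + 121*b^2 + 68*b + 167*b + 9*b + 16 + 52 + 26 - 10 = -40*a^3 + a^2*(-147*b - 34) + a*(-77*b^2 + 143*b + 134) + 12*b^3 + 185*b^2 + 244*b + 84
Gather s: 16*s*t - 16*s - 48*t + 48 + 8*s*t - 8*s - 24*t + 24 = s*(24*t - 24) - 72*t + 72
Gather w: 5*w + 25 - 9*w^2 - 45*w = -9*w^2 - 40*w + 25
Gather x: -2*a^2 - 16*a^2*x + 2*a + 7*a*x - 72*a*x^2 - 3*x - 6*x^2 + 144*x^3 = -2*a^2 + 2*a + 144*x^3 + x^2*(-72*a - 6) + x*(-16*a^2 + 7*a - 3)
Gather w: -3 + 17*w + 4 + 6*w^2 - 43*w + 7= 6*w^2 - 26*w + 8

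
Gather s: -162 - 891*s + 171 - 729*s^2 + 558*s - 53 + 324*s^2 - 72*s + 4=-405*s^2 - 405*s - 40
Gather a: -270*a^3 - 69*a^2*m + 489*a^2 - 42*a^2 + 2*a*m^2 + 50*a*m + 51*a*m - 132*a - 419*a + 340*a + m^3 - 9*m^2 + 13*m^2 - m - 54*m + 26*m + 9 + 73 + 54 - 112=-270*a^3 + a^2*(447 - 69*m) + a*(2*m^2 + 101*m - 211) + m^3 + 4*m^2 - 29*m + 24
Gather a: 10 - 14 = -4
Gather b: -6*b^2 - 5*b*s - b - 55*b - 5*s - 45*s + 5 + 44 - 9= -6*b^2 + b*(-5*s - 56) - 50*s + 40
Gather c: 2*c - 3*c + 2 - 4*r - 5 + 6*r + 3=-c + 2*r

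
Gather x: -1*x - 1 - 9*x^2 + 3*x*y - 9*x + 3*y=-9*x^2 + x*(3*y - 10) + 3*y - 1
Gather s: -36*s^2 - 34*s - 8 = -36*s^2 - 34*s - 8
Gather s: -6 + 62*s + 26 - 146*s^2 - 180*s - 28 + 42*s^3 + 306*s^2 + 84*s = 42*s^3 + 160*s^2 - 34*s - 8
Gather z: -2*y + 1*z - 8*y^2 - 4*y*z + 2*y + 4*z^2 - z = -8*y^2 - 4*y*z + 4*z^2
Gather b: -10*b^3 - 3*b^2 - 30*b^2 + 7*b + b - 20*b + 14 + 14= -10*b^3 - 33*b^2 - 12*b + 28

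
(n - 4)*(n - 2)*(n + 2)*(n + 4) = n^4 - 20*n^2 + 64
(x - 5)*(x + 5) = x^2 - 25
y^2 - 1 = (y - 1)*(y + 1)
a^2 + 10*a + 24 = (a + 4)*(a + 6)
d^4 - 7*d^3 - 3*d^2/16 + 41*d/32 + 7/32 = (d - 7)*(d - 1/2)*(d + 1/4)^2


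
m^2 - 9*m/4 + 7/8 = (m - 7/4)*(m - 1/2)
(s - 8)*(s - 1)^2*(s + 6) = s^4 - 4*s^3 - 43*s^2 + 94*s - 48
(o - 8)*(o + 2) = o^2 - 6*o - 16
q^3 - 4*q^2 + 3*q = q*(q - 3)*(q - 1)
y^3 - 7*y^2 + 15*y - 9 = (y - 3)^2*(y - 1)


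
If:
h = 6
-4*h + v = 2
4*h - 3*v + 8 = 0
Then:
No Solution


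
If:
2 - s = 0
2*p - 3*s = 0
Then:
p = 3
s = 2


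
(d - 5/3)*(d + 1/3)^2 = d^3 - d^2 - d - 5/27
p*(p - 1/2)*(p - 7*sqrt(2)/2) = p^3 - 7*sqrt(2)*p^2/2 - p^2/2 + 7*sqrt(2)*p/4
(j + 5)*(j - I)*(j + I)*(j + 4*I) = j^4 + 5*j^3 + 4*I*j^3 + j^2 + 20*I*j^2 + 5*j + 4*I*j + 20*I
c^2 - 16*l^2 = (c - 4*l)*(c + 4*l)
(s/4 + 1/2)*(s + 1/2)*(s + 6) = s^3/4 + 17*s^2/8 + 4*s + 3/2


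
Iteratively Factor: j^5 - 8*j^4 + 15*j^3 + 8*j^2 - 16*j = (j + 1)*(j^4 - 9*j^3 + 24*j^2 - 16*j) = (j - 4)*(j + 1)*(j^3 - 5*j^2 + 4*j) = (j - 4)^2*(j + 1)*(j^2 - j) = j*(j - 4)^2*(j + 1)*(j - 1)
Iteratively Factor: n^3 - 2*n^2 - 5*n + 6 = (n + 2)*(n^2 - 4*n + 3) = (n - 1)*(n + 2)*(n - 3)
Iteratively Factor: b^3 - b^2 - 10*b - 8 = (b - 4)*(b^2 + 3*b + 2) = (b - 4)*(b + 2)*(b + 1)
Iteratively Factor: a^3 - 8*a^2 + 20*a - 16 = (a - 4)*(a^2 - 4*a + 4) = (a - 4)*(a - 2)*(a - 2)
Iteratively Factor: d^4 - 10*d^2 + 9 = (d - 1)*(d^3 + d^2 - 9*d - 9) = (d - 1)*(d + 1)*(d^2 - 9) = (d - 3)*(d - 1)*(d + 1)*(d + 3)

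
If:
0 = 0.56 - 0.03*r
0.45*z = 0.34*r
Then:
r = 18.67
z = 14.10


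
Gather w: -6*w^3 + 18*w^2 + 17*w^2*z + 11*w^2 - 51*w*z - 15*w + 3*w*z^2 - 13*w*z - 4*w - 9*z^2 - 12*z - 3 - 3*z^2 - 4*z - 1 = -6*w^3 + w^2*(17*z + 29) + w*(3*z^2 - 64*z - 19) - 12*z^2 - 16*z - 4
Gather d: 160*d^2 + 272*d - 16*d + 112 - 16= 160*d^2 + 256*d + 96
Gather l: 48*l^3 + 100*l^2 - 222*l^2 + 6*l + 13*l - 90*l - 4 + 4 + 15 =48*l^3 - 122*l^2 - 71*l + 15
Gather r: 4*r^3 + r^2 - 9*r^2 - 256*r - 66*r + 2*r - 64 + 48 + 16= 4*r^3 - 8*r^2 - 320*r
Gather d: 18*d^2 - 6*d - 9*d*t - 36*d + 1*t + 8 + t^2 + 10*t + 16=18*d^2 + d*(-9*t - 42) + t^2 + 11*t + 24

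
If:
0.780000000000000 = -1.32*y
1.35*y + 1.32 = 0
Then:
No Solution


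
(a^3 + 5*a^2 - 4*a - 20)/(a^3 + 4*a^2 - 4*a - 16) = (a + 5)/(a + 4)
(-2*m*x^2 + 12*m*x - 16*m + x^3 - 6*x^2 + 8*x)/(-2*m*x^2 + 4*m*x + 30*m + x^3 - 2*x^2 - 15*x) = (x^2 - 6*x + 8)/(x^2 - 2*x - 15)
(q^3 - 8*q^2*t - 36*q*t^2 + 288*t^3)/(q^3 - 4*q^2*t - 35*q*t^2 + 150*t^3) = (q^2 - 14*q*t + 48*t^2)/(q^2 - 10*q*t + 25*t^2)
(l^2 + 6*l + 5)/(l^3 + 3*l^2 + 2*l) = (l + 5)/(l*(l + 2))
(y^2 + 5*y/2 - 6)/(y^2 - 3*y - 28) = (y - 3/2)/(y - 7)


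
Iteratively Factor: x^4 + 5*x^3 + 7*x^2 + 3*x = (x + 1)*(x^3 + 4*x^2 + 3*x) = (x + 1)^2*(x^2 + 3*x) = (x + 1)^2*(x + 3)*(x)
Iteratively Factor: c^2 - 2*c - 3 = (c + 1)*(c - 3)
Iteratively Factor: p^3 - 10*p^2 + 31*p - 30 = (p - 3)*(p^2 - 7*p + 10) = (p - 5)*(p - 3)*(p - 2)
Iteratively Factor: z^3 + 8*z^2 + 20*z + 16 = (z + 2)*(z^2 + 6*z + 8) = (z + 2)*(z + 4)*(z + 2)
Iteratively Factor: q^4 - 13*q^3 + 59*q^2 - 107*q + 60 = (q - 4)*(q^3 - 9*q^2 + 23*q - 15) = (q - 4)*(q - 3)*(q^2 - 6*q + 5) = (q - 4)*(q - 3)*(q - 1)*(q - 5)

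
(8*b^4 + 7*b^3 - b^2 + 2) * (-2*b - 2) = -16*b^5 - 30*b^4 - 12*b^3 + 2*b^2 - 4*b - 4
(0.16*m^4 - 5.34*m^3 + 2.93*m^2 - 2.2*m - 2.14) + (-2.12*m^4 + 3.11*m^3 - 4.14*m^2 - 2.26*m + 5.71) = -1.96*m^4 - 2.23*m^3 - 1.21*m^2 - 4.46*m + 3.57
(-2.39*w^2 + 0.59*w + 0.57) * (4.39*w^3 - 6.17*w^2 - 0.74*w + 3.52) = -10.4921*w^5 + 17.3364*w^4 + 0.6306*w^3 - 12.3663*w^2 + 1.655*w + 2.0064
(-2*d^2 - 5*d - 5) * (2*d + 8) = -4*d^3 - 26*d^2 - 50*d - 40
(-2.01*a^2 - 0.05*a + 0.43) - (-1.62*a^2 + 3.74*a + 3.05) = -0.39*a^2 - 3.79*a - 2.62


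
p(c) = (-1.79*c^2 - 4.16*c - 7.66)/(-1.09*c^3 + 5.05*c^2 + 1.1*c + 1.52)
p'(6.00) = -2.06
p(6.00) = 2.13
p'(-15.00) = -0.00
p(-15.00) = -0.07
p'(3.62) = -1.46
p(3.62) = -2.31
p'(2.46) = -0.19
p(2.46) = -1.55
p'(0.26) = 4.47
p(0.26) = -4.16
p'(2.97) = -0.53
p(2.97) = -1.72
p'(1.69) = 0.30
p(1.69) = -1.58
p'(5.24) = -21.63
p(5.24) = 7.22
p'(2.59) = -0.26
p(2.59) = -1.58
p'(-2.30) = -0.09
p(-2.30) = -0.19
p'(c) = (-3.58*c - 4.16)/(-1.09*c^3 + 5.05*c^2 + 1.1*c + 1.52) + (-1.79*c^2 - 4.16*c - 7.66)*(3.27*c^2 - 10.1*c - 1.1)/(-1.09*c^3 + 5.05*c^2 + 1.1*c + 1.52)^2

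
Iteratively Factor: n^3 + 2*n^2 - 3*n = (n + 3)*(n^2 - n) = n*(n + 3)*(n - 1)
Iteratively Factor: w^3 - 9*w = (w)*(w^2 - 9) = w*(w + 3)*(w - 3)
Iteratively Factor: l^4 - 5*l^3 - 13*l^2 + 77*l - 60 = (l + 4)*(l^3 - 9*l^2 + 23*l - 15) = (l - 5)*(l + 4)*(l^2 - 4*l + 3) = (l - 5)*(l - 1)*(l + 4)*(l - 3)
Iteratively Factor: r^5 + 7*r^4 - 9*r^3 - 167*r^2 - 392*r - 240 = (r + 4)*(r^4 + 3*r^3 - 21*r^2 - 83*r - 60) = (r - 5)*(r + 4)*(r^3 + 8*r^2 + 19*r + 12) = (r - 5)*(r + 1)*(r + 4)*(r^2 + 7*r + 12) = (r - 5)*(r + 1)*(r + 3)*(r + 4)*(r + 4)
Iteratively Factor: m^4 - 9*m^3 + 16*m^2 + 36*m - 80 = (m - 2)*(m^3 - 7*m^2 + 2*m + 40) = (m - 4)*(m - 2)*(m^2 - 3*m - 10) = (m - 4)*(m - 2)*(m + 2)*(m - 5)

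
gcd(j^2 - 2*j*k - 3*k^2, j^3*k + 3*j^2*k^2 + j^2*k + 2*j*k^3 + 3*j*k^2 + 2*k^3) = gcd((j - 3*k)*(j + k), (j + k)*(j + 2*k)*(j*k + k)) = j + k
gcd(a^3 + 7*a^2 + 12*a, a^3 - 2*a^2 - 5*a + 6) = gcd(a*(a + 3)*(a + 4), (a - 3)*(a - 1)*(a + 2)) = 1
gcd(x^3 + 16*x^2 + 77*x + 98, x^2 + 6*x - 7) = x + 7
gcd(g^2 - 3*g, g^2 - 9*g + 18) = g - 3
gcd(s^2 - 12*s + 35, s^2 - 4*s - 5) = s - 5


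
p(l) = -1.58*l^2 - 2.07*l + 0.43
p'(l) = -3.16*l - 2.07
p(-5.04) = -29.27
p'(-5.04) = 13.86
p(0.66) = -1.62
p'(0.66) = -4.16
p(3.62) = -27.77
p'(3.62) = -13.51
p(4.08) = -34.32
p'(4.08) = -14.96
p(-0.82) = 1.07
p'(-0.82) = 0.52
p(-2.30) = -3.17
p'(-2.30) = 5.20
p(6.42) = -77.98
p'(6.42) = -22.36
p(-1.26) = 0.53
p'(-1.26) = 1.91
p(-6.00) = -44.03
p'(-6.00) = 16.89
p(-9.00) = -108.92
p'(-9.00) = 26.37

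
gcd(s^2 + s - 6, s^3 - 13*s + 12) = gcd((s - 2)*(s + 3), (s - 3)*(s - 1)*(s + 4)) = 1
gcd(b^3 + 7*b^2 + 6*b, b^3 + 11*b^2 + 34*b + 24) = b^2 + 7*b + 6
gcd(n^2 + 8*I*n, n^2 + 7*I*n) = n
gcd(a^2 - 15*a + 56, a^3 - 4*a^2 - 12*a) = 1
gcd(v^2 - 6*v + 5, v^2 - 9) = 1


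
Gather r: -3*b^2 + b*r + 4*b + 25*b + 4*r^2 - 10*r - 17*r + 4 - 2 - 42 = -3*b^2 + 29*b + 4*r^2 + r*(b - 27) - 40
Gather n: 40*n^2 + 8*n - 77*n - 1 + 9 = 40*n^2 - 69*n + 8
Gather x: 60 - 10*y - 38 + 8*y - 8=14 - 2*y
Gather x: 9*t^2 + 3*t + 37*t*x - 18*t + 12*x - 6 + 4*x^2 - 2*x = 9*t^2 - 15*t + 4*x^2 + x*(37*t + 10) - 6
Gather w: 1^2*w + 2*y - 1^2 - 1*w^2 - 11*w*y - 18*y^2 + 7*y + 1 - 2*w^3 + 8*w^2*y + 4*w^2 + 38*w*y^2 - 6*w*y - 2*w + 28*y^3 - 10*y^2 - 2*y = -2*w^3 + w^2*(8*y + 3) + w*(38*y^2 - 17*y - 1) + 28*y^3 - 28*y^2 + 7*y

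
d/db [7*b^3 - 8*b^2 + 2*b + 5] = 21*b^2 - 16*b + 2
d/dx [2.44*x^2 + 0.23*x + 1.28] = 4.88*x + 0.23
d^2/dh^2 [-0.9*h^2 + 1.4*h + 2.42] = -1.80000000000000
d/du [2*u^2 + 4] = 4*u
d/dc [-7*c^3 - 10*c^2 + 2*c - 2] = -21*c^2 - 20*c + 2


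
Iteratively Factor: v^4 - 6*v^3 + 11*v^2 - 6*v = (v)*(v^3 - 6*v^2 + 11*v - 6) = v*(v - 1)*(v^2 - 5*v + 6) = v*(v - 3)*(v - 1)*(v - 2)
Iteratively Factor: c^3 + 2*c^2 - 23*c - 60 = (c + 4)*(c^2 - 2*c - 15) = (c - 5)*(c + 4)*(c + 3)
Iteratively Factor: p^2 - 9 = (p - 3)*(p + 3)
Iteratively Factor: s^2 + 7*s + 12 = (s + 3)*(s + 4)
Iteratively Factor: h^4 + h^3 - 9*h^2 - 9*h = (h - 3)*(h^3 + 4*h^2 + 3*h) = (h - 3)*(h + 3)*(h^2 + h) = h*(h - 3)*(h + 3)*(h + 1)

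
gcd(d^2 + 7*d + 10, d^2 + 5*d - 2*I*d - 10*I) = d + 5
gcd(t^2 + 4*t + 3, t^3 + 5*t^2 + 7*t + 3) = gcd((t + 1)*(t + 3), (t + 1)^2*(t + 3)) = t^2 + 4*t + 3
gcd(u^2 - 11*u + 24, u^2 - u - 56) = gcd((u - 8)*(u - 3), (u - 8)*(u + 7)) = u - 8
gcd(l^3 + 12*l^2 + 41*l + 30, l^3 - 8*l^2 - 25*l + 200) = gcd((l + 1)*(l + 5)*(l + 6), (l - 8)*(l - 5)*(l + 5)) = l + 5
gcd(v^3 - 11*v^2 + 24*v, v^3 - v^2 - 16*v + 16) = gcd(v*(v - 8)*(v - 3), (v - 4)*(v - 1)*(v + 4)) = 1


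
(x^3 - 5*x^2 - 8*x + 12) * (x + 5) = x^4 - 33*x^2 - 28*x + 60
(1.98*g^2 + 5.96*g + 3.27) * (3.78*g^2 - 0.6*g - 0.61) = 7.4844*g^4 + 21.3408*g^3 + 7.5768*g^2 - 5.5976*g - 1.9947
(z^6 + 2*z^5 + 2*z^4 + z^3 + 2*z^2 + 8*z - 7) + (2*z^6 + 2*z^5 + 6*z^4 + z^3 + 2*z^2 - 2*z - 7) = 3*z^6 + 4*z^5 + 8*z^4 + 2*z^3 + 4*z^2 + 6*z - 14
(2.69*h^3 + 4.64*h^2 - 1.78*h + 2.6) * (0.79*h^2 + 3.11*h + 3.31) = 2.1251*h^5 + 12.0315*h^4 + 21.9281*h^3 + 11.8766*h^2 + 2.1942*h + 8.606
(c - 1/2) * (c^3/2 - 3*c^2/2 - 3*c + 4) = c^4/2 - 7*c^3/4 - 9*c^2/4 + 11*c/2 - 2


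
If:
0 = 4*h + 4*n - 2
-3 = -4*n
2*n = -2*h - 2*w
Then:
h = -1/4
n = 3/4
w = -1/2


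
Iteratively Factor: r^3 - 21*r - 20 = (r - 5)*(r^2 + 5*r + 4) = (r - 5)*(r + 4)*(r + 1)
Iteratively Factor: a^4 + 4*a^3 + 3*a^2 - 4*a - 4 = (a + 2)*(a^3 + 2*a^2 - a - 2) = (a - 1)*(a + 2)*(a^2 + 3*a + 2) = (a - 1)*(a + 1)*(a + 2)*(a + 2)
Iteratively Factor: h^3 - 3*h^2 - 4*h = (h)*(h^2 - 3*h - 4) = h*(h - 4)*(h + 1)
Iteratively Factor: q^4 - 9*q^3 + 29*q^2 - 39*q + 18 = (q - 2)*(q^3 - 7*q^2 + 15*q - 9) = (q - 2)*(q - 1)*(q^2 - 6*q + 9) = (q - 3)*(q - 2)*(q - 1)*(q - 3)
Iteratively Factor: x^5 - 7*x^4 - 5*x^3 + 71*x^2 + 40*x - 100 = (x + 2)*(x^4 - 9*x^3 + 13*x^2 + 45*x - 50) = (x - 1)*(x + 2)*(x^3 - 8*x^2 + 5*x + 50) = (x - 1)*(x + 2)^2*(x^2 - 10*x + 25) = (x - 5)*(x - 1)*(x + 2)^2*(x - 5)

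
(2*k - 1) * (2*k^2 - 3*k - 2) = 4*k^3 - 8*k^2 - k + 2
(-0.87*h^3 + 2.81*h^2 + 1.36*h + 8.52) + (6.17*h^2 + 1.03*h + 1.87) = -0.87*h^3 + 8.98*h^2 + 2.39*h + 10.39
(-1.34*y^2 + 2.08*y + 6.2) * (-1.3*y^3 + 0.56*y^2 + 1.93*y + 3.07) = 1.742*y^5 - 3.4544*y^4 - 9.4814*y^3 + 3.3726*y^2 + 18.3516*y + 19.034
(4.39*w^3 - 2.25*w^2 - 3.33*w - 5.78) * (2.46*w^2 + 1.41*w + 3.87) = 10.7994*w^5 + 0.654899999999999*w^4 + 5.625*w^3 - 27.6216*w^2 - 21.0369*w - 22.3686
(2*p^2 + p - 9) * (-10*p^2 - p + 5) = -20*p^4 - 12*p^3 + 99*p^2 + 14*p - 45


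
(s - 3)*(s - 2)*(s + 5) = s^3 - 19*s + 30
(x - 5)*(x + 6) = x^2 + x - 30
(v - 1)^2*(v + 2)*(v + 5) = v^4 + 5*v^3 - 3*v^2 - 13*v + 10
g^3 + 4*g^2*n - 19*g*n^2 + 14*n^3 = (g - 2*n)*(g - n)*(g + 7*n)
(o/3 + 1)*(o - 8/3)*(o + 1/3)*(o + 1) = o^4/3 + 5*o^3/9 - 65*o^2/27 - 95*o/27 - 8/9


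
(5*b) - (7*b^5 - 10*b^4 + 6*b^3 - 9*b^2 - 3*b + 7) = -7*b^5 + 10*b^4 - 6*b^3 + 9*b^2 + 8*b - 7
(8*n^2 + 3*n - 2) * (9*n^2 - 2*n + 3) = 72*n^4 + 11*n^3 + 13*n - 6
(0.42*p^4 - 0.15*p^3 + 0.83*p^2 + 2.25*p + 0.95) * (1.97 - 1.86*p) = -0.7812*p^5 + 1.1064*p^4 - 1.8393*p^3 - 2.5499*p^2 + 2.6655*p + 1.8715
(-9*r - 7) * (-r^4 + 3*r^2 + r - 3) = 9*r^5 + 7*r^4 - 27*r^3 - 30*r^2 + 20*r + 21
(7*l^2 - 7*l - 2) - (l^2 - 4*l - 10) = 6*l^2 - 3*l + 8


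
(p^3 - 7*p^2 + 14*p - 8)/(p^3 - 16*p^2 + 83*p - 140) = (p^2 - 3*p + 2)/(p^2 - 12*p + 35)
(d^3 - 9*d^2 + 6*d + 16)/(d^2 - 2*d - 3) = (d^2 - 10*d + 16)/(d - 3)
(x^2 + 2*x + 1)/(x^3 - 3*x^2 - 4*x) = (x + 1)/(x*(x - 4))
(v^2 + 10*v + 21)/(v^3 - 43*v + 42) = (v + 3)/(v^2 - 7*v + 6)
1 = 1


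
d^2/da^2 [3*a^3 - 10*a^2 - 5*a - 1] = 18*a - 20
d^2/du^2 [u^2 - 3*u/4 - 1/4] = 2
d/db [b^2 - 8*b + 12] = 2*b - 8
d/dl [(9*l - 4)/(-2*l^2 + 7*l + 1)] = (18*l^2 - 16*l + 37)/(4*l^4 - 28*l^3 + 45*l^2 + 14*l + 1)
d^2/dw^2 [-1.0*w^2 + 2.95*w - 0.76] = -2.00000000000000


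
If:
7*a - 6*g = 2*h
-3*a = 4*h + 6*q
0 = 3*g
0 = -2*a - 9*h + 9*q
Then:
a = 0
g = 0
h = 0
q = 0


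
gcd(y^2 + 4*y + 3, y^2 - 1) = y + 1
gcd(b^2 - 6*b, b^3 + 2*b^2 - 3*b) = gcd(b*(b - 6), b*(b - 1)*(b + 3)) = b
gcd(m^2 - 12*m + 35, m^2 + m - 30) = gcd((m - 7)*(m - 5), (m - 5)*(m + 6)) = m - 5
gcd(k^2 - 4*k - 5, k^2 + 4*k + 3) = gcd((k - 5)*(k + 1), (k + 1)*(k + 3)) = k + 1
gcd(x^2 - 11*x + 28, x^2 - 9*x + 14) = x - 7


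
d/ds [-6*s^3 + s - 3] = 1 - 18*s^2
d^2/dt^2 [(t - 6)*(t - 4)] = 2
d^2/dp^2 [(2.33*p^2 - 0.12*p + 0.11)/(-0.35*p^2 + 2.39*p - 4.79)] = (-4.44089209850063e-16*p^4 - 3.86869*p^3 + 23.35662*p^2 - 0.654990000000008*p - 105.059794)/(0.042875*p^6 - 0.878325*p^5 + 7.75803*p^4 - 37.692929*p^3 + 106.174182*p^2 - 164.509197*p + 109.902239)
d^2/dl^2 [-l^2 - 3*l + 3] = -2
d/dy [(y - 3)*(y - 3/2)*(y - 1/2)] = 3*y^2 - 10*y + 27/4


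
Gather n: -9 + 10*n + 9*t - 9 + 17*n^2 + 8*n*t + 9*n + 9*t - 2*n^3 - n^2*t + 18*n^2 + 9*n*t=-2*n^3 + n^2*(35 - t) + n*(17*t + 19) + 18*t - 18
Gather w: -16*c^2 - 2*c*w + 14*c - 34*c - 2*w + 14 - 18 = -16*c^2 - 20*c + w*(-2*c - 2) - 4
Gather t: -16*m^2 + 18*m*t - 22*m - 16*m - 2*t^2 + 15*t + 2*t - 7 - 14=-16*m^2 - 38*m - 2*t^2 + t*(18*m + 17) - 21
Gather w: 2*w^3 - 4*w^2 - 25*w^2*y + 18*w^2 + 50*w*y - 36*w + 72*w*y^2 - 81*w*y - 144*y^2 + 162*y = 2*w^3 + w^2*(14 - 25*y) + w*(72*y^2 - 31*y - 36) - 144*y^2 + 162*y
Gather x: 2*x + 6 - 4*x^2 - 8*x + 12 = -4*x^2 - 6*x + 18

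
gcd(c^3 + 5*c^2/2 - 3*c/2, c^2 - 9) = c + 3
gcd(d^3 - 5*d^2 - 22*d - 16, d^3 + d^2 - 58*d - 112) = d^2 - 6*d - 16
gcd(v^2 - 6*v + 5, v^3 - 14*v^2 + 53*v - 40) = v^2 - 6*v + 5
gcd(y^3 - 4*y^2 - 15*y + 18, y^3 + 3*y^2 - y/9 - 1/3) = y + 3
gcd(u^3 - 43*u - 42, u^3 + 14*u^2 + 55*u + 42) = u^2 + 7*u + 6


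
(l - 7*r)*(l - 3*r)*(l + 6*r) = l^3 - 4*l^2*r - 39*l*r^2 + 126*r^3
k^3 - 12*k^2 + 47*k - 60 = (k - 5)*(k - 4)*(k - 3)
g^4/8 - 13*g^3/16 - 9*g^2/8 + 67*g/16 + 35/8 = (g/4 + 1/4)*(g/2 + 1)*(g - 7)*(g - 5/2)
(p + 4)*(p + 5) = p^2 + 9*p + 20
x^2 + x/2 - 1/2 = (x - 1/2)*(x + 1)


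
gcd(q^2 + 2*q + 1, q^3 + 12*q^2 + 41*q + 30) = q + 1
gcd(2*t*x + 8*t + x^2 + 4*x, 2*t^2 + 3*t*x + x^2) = 2*t + x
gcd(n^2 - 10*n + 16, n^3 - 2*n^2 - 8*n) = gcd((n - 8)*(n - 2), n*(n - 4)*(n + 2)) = 1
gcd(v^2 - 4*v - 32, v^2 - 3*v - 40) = v - 8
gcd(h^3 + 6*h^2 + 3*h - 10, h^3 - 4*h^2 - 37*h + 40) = h^2 + 4*h - 5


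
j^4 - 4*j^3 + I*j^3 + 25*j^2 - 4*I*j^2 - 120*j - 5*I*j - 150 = (j - 5)*(j + 1)*(j - 5*I)*(j + 6*I)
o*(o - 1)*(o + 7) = o^3 + 6*o^2 - 7*o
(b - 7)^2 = b^2 - 14*b + 49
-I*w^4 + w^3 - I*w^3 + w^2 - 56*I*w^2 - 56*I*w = w*(w - 7*I)*(w + 8*I)*(-I*w - I)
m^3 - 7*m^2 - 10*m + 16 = (m - 8)*(m - 1)*(m + 2)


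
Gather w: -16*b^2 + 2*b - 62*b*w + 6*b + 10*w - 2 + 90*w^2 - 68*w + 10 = -16*b^2 + 8*b + 90*w^2 + w*(-62*b - 58) + 8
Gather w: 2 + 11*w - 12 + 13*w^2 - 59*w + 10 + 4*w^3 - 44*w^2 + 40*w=4*w^3 - 31*w^2 - 8*w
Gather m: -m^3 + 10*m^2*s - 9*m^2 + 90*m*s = -m^3 + m^2*(10*s - 9) + 90*m*s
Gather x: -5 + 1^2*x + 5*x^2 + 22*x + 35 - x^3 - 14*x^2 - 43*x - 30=-x^3 - 9*x^2 - 20*x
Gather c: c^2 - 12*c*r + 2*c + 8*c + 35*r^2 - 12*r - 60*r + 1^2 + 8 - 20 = c^2 + c*(10 - 12*r) + 35*r^2 - 72*r - 11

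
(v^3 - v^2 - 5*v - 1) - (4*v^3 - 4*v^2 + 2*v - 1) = -3*v^3 + 3*v^2 - 7*v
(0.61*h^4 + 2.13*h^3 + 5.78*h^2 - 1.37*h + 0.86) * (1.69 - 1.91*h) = -1.1651*h^5 - 3.0374*h^4 - 7.4401*h^3 + 12.3849*h^2 - 3.9579*h + 1.4534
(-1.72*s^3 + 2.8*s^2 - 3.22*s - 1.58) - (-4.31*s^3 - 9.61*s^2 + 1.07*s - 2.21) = 2.59*s^3 + 12.41*s^2 - 4.29*s + 0.63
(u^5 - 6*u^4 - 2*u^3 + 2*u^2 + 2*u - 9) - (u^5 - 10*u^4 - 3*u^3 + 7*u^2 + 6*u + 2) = 4*u^4 + u^3 - 5*u^2 - 4*u - 11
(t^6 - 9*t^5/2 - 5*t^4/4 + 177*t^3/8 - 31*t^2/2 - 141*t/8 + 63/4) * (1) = t^6 - 9*t^5/2 - 5*t^4/4 + 177*t^3/8 - 31*t^2/2 - 141*t/8 + 63/4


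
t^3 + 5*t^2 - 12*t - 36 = (t - 3)*(t + 2)*(t + 6)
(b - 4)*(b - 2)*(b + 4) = b^3 - 2*b^2 - 16*b + 32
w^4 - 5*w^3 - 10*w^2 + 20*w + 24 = (w - 6)*(w - 2)*(w + 1)*(w + 2)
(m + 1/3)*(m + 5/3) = m^2 + 2*m + 5/9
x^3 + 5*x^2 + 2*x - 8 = (x - 1)*(x + 2)*(x + 4)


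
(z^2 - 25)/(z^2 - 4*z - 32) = (25 - z^2)/(-z^2 + 4*z + 32)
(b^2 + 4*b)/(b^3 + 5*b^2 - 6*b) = (b + 4)/(b^2 + 5*b - 6)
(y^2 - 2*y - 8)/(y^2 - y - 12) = (y + 2)/(y + 3)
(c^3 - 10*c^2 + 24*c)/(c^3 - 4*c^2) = (c - 6)/c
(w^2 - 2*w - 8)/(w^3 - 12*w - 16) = 1/(w + 2)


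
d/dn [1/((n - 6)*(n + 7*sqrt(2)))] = ((6 - n)*(n + 7*sqrt(2)) - (n - 6)^2)/((n - 6)^3*(n + 7*sqrt(2))^2)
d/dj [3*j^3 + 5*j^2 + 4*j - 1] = 9*j^2 + 10*j + 4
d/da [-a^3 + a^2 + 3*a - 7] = -3*a^2 + 2*a + 3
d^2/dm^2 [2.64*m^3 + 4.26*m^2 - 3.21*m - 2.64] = 15.84*m + 8.52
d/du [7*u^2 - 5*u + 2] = 14*u - 5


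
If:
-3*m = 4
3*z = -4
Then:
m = -4/3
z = -4/3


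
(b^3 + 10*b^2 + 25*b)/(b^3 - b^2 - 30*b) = (b + 5)/(b - 6)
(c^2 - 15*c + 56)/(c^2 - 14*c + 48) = (c - 7)/(c - 6)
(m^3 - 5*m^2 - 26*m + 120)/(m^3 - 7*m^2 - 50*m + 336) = (m^2 + m - 20)/(m^2 - m - 56)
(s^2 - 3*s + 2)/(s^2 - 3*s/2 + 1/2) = 2*(s - 2)/(2*s - 1)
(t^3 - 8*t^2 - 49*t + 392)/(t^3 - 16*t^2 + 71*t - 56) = (t + 7)/(t - 1)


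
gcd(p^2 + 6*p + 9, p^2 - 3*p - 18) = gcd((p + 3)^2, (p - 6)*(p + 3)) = p + 3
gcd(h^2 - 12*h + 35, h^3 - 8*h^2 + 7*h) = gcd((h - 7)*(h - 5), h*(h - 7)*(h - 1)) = h - 7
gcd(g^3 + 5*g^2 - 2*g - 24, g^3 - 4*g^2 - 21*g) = g + 3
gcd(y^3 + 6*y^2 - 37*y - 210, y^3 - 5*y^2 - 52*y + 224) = y + 7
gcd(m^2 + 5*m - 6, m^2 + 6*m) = m + 6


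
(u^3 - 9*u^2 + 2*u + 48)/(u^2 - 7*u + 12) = (u^2 - 6*u - 16)/(u - 4)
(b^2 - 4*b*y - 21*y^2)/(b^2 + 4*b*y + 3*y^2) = (b - 7*y)/(b + y)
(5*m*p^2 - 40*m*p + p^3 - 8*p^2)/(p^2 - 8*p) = 5*m + p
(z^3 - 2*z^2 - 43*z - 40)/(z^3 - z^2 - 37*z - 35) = (z - 8)/(z - 7)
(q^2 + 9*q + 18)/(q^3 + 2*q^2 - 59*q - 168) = (q + 6)/(q^2 - q - 56)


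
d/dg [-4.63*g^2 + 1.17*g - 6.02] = 1.17 - 9.26*g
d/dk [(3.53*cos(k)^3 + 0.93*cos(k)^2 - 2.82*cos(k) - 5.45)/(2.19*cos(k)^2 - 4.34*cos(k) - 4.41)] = (-7.7307*cos(k)^4 + 30.6404*cos(k)^3 + 44.5623*cos(k)^2 - 15.6684*cos(k) + 11.2168)*sin(k)/(4.7961*cos(k)^4 - 19.0092*cos(k)^3 - 0.4802*cos(k)^2 + 38.2788*cos(k) + 19.4481)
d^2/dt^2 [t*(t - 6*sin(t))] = 6*t*sin(t) - 12*cos(t) + 2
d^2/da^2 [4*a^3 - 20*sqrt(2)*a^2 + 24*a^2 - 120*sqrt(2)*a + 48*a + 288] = 24*a - 40*sqrt(2) + 48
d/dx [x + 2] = 1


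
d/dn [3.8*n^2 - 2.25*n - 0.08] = 7.6*n - 2.25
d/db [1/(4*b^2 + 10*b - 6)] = (-4*b - 5)/(2*(2*b^2 + 5*b - 3)^2)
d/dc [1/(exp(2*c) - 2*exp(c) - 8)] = 2*(1 - exp(c))*exp(c)/(-exp(2*c) + 2*exp(c) + 8)^2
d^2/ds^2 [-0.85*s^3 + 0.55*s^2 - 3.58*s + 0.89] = 1.1 - 5.1*s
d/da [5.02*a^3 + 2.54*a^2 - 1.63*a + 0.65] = 15.06*a^2 + 5.08*a - 1.63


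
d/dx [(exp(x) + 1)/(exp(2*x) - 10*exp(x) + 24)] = (-2*(exp(x) - 5)*(exp(x) + 1) + exp(2*x) - 10*exp(x) + 24)*exp(x)/(exp(2*x) - 10*exp(x) + 24)^2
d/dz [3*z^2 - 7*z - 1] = 6*z - 7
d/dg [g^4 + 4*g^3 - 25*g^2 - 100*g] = 4*g^3 + 12*g^2 - 50*g - 100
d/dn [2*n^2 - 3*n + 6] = 4*n - 3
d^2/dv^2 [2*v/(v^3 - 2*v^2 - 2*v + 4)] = 4*(v*(-3*v^2 + 4*v + 2)^2 + (-3*v^2 - v*(3*v - 2) + 4*v + 2)*(v^3 - 2*v^2 - 2*v + 4))/(v^3 - 2*v^2 - 2*v + 4)^3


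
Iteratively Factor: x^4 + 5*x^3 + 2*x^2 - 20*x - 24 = (x + 3)*(x^3 + 2*x^2 - 4*x - 8) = (x + 2)*(x + 3)*(x^2 - 4) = (x + 2)^2*(x + 3)*(x - 2)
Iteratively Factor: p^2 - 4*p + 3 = (p - 1)*(p - 3)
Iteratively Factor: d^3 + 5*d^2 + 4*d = (d)*(d^2 + 5*d + 4) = d*(d + 1)*(d + 4)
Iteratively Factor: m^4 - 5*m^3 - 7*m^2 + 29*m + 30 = (m - 5)*(m^3 - 7*m - 6) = (m - 5)*(m + 2)*(m^2 - 2*m - 3) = (m - 5)*(m - 3)*(m + 2)*(m + 1)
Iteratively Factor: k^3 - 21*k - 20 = (k + 4)*(k^2 - 4*k - 5) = (k + 1)*(k + 4)*(k - 5)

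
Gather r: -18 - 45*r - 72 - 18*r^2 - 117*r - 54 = -18*r^2 - 162*r - 144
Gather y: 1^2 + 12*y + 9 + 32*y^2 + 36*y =32*y^2 + 48*y + 10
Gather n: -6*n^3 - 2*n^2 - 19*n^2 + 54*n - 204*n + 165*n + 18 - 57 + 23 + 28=-6*n^3 - 21*n^2 + 15*n + 12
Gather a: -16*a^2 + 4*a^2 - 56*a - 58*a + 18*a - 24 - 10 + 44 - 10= -12*a^2 - 96*a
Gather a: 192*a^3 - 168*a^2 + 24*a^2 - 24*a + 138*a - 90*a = 192*a^3 - 144*a^2 + 24*a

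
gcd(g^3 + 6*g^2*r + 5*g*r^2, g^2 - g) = g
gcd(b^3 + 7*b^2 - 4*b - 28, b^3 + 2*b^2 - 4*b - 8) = b^2 - 4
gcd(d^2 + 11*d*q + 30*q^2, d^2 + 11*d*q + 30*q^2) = d^2 + 11*d*q + 30*q^2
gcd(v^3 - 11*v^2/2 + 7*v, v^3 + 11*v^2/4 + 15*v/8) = v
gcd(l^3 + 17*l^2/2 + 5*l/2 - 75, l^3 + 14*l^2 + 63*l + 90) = l^2 + 11*l + 30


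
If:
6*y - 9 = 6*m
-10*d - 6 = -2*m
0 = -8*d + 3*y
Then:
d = -27/14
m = -93/14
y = -36/7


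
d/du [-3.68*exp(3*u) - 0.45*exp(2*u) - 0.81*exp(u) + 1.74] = (-11.04*exp(2*u) - 0.9*exp(u) - 0.81)*exp(u)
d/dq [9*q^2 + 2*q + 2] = 18*q + 2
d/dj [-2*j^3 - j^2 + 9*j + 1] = -6*j^2 - 2*j + 9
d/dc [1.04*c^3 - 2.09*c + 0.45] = 3.12*c^2 - 2.09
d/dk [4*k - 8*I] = 4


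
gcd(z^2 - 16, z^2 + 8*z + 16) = z + 4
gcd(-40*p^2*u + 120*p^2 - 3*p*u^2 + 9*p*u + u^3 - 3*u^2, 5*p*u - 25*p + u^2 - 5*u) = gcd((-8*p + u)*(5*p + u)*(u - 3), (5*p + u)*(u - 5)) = 5*p + u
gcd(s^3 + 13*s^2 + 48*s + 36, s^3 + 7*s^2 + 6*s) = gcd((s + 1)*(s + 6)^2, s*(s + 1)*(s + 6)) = s^2 + 7*s + 6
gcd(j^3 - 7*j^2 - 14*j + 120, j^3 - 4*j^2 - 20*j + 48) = j^2 - 2*j - 24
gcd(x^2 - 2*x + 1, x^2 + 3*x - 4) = x - 1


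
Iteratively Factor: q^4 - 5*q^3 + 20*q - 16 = (q - 4)*(q^3 - q^2 - 4*q + 4) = (q - 4)*(q + 2)*(q^2 - 3*q + 2) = (q - 4)*(q - 1)*(q + 2)*(q - 2)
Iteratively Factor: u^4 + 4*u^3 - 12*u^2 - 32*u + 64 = (u - 2)*(u^3 + 6*u^2 - 32) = (u - 2)*(u + 4)*(u^2 + 2*u - 8) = (u - 2)^2*(u + 4)*(u + 4)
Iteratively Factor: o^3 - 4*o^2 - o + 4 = (o - 4)*(o^2 - 1) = (o - 4)*(o - 1)*(o + 1)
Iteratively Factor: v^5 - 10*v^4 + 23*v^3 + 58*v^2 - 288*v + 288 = (v - 3)*(v^4 - 7*v^3 + 2*v^2 + 64*v - 96) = (v - 3)*(v - 2)*(v^3 - 5*v^2 - 8*v + 48) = (v - 4)*(v - 3)*(v - 2)*(v^2 - v - 12) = (v - 4)*(v - 3)*(v - 2)*(v + 3)*(v - 4)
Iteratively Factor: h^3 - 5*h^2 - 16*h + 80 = (h - 5)*(h^2 - 16) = (h - 5)*(h - 4)*(h + 4)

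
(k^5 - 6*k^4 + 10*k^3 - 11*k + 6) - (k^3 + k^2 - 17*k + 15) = k^5 - 6*k^4 + 9*k^3 - k^2 + 6*k - 9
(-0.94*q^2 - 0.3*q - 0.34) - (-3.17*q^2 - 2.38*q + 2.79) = 2.23*q^2 + 2.08*q - 3.13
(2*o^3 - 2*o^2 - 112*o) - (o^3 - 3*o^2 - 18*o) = o^3 + o^2 - 94*o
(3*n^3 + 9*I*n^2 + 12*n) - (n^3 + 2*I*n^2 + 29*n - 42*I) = 2*n^3 + 7*I*n^2 - 17*n + 42*I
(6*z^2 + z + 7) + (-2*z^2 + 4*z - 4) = 4*z^2 + 5*z + 3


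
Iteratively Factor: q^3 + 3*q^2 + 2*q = (q)*(q^2 + 3*q + 2) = q*(q + 2)*(q + 1)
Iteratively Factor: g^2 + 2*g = (g + 2)*(g)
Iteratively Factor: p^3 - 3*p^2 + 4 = (p - 2)*(p^2 - p - 2) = (p - 2)^2*(p + 1)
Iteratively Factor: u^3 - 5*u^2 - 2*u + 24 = (u + 2)*(u^2 - 7*u + 12) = (u - 4)*(u + 2)*(u - 3)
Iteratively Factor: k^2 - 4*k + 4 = (k - 2)*(k - 2)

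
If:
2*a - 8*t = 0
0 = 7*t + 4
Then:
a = -16/7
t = -4/7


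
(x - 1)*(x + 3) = x^2 + 2*x - 3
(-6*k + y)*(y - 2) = -6*k*y + 12*k + y^2 - 2*y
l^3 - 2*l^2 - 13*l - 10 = (l - 5)*(l + 1)*(l + 2)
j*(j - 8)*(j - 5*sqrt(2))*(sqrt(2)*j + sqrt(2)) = sqrt(2)*j^4 - 10*j^3 - 7*sqrt(2)*j^3 - 8*sqrt(2)*j^2 + 70*j^2 + 80*j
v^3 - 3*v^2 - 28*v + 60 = (v - 6)*(v - 2)*(v + 5)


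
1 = 1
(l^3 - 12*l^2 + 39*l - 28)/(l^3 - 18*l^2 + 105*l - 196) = (l - 1)/(l - 7)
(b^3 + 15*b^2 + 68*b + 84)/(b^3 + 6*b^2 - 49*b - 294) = (b + 2)/(b - 7)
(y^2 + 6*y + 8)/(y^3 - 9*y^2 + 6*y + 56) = (y + 4)/(y^2 - 11*y + 28)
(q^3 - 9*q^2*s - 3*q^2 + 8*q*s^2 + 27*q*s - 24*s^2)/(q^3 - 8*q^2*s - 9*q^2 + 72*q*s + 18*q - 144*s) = (q - s)/(q - 6)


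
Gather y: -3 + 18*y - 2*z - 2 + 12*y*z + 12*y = y*(12*z + 30) - 2*z - 5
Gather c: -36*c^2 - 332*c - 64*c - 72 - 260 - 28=-36*c^2 - 396*c - 360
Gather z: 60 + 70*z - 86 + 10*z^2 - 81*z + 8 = 10*z^2 - 11*z - 18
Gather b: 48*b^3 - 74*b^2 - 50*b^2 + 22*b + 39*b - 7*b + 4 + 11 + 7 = 48*b^3 - 124*b^2 + 54*b + 22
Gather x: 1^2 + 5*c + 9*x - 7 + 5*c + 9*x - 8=10*c + 18*x - 14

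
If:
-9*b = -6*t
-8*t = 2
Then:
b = -1/6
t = -1/4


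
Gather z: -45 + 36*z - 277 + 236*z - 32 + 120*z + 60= 392*z - 294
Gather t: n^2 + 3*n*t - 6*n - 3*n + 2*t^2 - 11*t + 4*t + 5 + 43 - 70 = n^2 - 9*n + 2*t^2 + t*(3*n - 7) - 22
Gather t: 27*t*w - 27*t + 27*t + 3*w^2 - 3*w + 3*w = 27*t*w + 3*w^2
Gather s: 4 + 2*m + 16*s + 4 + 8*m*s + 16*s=2*m + s*(8*m + 32) + 8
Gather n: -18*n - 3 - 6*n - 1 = -24*n - 4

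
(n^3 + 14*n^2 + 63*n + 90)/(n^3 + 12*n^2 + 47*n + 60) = (n + 6)/(n + 4)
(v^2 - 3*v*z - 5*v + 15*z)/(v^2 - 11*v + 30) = (v - 3*z)/(v - 6)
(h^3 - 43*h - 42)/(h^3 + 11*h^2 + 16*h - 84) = (h^2 - 6*h - 7)/(h^2 + 5*h - 14)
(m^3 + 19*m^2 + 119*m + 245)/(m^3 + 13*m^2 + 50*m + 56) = (m^2 + 12*m + 35)/(m^2 + 6*m + 8)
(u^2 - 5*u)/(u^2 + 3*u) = (u - 5)/(u + 3)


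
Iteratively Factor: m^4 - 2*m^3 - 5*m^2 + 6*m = (m - 1)*(m^3 - m^2 - 6*m) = (m - 1)*(m + 2)*(m^2 - 3*m) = (m - 3)*(m - 1)*(m + 2)*(m)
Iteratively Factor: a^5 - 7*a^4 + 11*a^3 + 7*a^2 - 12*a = (a)*(a^4 - 7*a^3 + 11*a^2 + 7*a - 12) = a*(a - 3)*(a^3 - 4*a^2 - a + 4) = a*(a - 3)*(a + 1)*(a^2 - 5*a + 4) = a*(a - 3)*(a - 1)*(a + 1)*(a - 4)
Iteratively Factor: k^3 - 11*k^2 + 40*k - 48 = (k - 4)*(k^2 - 7*k + 12) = (k - 4)*(k - 3)*(k - 4)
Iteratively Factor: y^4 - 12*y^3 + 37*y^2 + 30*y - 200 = (y - 5)*(y^3 - 7*y^2 + 2*y + 40) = (y - 5)^2*(y^2 - 2*y - 8) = (y - 5)^2*(y + 2)*(y - 4)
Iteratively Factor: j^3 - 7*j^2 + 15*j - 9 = (j - 3)*(j^2 - 4*j + 3) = (j - 3)^2*(j - 1)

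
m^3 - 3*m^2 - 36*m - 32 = (m - 8)*(m + 1)*(m + 4)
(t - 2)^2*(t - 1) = t^3 - 5*t^2 + 8*t - 4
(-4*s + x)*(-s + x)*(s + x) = 4*s^3 - s^2*x - 4*s*x^2 + x^3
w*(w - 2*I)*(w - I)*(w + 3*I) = w^4 + 7*w^2 - 6*I*w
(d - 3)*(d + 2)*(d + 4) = d^3 + 3*d^2 - 10*d - 24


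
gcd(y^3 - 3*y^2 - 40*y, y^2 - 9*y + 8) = y - 8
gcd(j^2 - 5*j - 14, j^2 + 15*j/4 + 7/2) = j + 2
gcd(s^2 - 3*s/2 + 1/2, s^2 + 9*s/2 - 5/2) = s - 1/2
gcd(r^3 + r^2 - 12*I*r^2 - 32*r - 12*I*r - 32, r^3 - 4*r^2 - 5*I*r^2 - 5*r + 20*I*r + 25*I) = r + 1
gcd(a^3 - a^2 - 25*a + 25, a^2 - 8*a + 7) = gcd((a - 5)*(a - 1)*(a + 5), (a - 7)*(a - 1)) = a - 1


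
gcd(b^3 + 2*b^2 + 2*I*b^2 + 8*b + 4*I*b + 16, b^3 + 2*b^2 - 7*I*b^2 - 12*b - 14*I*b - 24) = b + 2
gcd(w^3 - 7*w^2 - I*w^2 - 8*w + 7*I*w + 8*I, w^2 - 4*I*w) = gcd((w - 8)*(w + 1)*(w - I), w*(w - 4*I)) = 1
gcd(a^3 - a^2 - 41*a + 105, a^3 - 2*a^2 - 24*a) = 1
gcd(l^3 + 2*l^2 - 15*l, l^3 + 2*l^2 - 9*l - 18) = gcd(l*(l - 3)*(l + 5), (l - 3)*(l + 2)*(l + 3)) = l - 3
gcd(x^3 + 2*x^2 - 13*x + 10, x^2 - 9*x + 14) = x - 2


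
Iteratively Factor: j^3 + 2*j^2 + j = (j)*(j^2 + 2*j + 1) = j*(j + 1)*(j + 1)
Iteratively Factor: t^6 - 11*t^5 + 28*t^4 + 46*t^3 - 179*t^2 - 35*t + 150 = (t - 5)*(t^5 - 6*t^4 - 2*t^3 + 36*t^2 + t - 30) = (t - 5)*(t - 1)*(t^4 - 5*t^3 - 7*t^2 + 29*t + 30) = (t - 5)*(t - 3)*(t - 1)*(t^3 - 2*t^2 - 13*t - 10) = (t - 5)*(t - 3)*(t - 1)*(t + 2)*(t^2 - 4*t - 5) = (t - 5)^2*(t - 3)*(t - 1)*(t + 2)*(t + 1)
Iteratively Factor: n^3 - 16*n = (n)*(n^2 - 16) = n*(n - 4)*(n + 4)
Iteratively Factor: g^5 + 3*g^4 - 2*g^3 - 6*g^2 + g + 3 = (g + 1)*(g^4 + 2*g^3 - 4*g^2 - 2*g + 3) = (g - 1)*(g + 1)*(g^3 + 3*g^2 - g - 3) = (g - 1)^2*(g + 1)*(g^2 + 4*g + 3) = (g - 1)^2*(g + 1)*(g + 3)*(g + 1)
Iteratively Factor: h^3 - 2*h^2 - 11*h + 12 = (h + 3)*(h^2 - 5*h + 4) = (h - 4)*(h + 3)*(h - 1)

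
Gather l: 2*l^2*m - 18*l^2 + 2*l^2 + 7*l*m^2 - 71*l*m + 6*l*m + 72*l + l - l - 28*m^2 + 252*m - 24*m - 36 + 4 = l^2*(2*m - 16) + l*(7*m^2 - 65*m + 72) - 28*m^2 + 228*m - 32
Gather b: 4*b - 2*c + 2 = 4*b - 2*c + 2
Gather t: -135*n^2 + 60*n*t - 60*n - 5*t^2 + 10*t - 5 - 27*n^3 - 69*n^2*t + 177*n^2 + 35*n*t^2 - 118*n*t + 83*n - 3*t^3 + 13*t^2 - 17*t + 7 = -27*n^3 + 42*n^2 + 23*n - 3*t^3 + t^2*(35*n + 8) + t*(-69*n^2 - 58*n - 7) + 2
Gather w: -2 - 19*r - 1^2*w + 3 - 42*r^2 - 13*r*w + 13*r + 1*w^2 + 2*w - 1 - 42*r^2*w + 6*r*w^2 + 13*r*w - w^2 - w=-42*r^2*w - 42*r^2 + 6*r*w^2 - 6*r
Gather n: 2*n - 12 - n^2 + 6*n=-n^2 + 8*n - 12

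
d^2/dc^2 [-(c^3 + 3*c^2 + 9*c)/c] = -2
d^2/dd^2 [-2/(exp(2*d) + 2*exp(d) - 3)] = 4*(-4*(exp(d) + 1)^2*exp(d) + (2*exp(d) + 1)*(exp(2*d) + 2*exp(d) - 3))*exp(d)/(exp(2*d) + 2*exp(d) - 3)^3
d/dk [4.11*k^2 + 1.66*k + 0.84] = 8.22*k + 1.66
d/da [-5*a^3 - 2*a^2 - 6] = a*(-15*a - 4)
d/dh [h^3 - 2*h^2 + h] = 3*h^2 - 4*h + 1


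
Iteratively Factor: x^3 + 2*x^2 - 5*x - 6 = (x + 3)*(x^2 - x - 2) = (x + 1)*(x + 3)*(x - 2)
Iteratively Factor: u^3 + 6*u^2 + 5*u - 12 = (u + 4)*(u^2 + 2*u - 3) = (u - 1)*(u + 4)*(u + 3)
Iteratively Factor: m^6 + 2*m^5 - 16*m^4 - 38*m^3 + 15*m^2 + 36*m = (m - 4)*(m^5 + 6*m^4 + 8*m^3 - 6*m^2 - 9*m) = (m - 4)*(m + 1)*(m^4 + 5*m^3 + 3*m^2 - 9*m) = (m - 4)*(m - 1)*(m + 1)*(m^3 + 6*m^2 + 9*m) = m*(m - 4)*(m - 1)*(m + 1)*(m^2 + 6*m + 9) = m*(m - 4)*(m - 1)*(m + 1)*(m + 3)*(m + 3)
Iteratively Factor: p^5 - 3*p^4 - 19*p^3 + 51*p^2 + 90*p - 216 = (p - 4)*(p^4 + p^3 - 15*p^2 - 9*p + 54) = (p - 4)*(p - 3)*(p^3 + 4*p^2 - 3*p - 18) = (p - 4)*(p - 3)*(p + 3)*(p^2 + p - 6) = (p - 4)*(p - 3)*(p - 2)*(p + 3)*(p + 3)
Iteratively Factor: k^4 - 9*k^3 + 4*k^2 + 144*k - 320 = (k - 4)*(k^3 - 5*k^2 - 16*k + 80) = (k - 4)^2*(k^2 - k - 20) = (k - 5)*(k - 4)^2*(k + 4)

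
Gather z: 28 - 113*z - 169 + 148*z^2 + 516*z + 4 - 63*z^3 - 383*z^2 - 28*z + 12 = -63*z^3 - 235*z^2 + 375*z - 125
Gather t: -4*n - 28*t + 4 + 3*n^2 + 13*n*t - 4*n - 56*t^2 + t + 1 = 3*n^2 - 8*n - 56*t^2 + t*(13*n - 27) + 5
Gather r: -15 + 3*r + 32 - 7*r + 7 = 24 - 4*r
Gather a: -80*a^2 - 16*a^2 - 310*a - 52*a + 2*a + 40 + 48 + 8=-96*a^2 - 360*a + 96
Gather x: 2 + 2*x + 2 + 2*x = 4*x + 4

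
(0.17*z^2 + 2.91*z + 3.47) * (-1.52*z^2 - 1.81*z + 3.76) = -0.2584*z^4 - 4.7309*z^3 - 9.9023*z^2 + 4.6609*z + 13.0472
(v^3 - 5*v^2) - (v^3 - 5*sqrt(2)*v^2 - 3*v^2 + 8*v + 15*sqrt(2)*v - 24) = -2*v^2 + 5*sqrt(2)*v^2 - 15*sqrt(2)*v - 8*v + 24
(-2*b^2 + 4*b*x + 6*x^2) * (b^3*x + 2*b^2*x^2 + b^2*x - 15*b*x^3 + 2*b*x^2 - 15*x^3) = -2*b^5*x - 2*b^4*x + 44*b^3*x^3 - 48*b^2*x^4 + 44*b^2*x^3 - 90*b*x^5 - 48*b*x^4 - 90*x^5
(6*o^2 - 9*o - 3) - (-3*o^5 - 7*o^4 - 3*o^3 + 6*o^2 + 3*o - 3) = 3*o^5 + 7*o^4 + 3*o^3 - 12*o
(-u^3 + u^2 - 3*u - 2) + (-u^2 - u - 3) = -u^3 - 4*u - 5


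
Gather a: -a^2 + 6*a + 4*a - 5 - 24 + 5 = -a^2 + 10*a - 24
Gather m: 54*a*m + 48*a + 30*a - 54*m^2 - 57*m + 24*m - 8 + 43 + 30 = 78*a - 54*m^2 + m*(54*a - 33) + 65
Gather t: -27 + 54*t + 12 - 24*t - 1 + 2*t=32*t - 16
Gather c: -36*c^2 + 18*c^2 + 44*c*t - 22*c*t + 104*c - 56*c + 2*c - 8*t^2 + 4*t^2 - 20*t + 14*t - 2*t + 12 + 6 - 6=-18*c^2 + c*(22*t + 50) - 4*t^2 - 8*t + 12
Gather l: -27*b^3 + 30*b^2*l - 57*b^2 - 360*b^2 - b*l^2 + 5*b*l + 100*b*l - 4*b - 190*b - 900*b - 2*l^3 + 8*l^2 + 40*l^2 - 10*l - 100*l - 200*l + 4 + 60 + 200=-27*b^3 - 417*b^2 - 1094*b - 2*l^3 + l^2*(48 - b) + l*(30*b^2 + 105*b - 310) + 264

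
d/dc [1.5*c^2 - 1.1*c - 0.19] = 3.0*c - 1.1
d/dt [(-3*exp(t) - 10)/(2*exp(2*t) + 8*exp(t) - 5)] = (6*exp(2*t) + 40*exp(t) + 95)*exp(t)/(4*exp(4*t) + 32*exp(3*t) + 44*exp(2*t) - 80*exp(t) + 25)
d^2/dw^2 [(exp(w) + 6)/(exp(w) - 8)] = 14*(exp(w) + 8)*exp(w)/(exp(3*w) - 24*exp(2*w) + 192*exp(w) - 512)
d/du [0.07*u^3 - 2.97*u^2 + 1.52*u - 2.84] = 0.21*u^2 - 5.94*u + 1.52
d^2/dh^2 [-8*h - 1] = 0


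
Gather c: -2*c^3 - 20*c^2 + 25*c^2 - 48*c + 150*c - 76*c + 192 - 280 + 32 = -2*c^3 + 5*c^2 + 26*c - 56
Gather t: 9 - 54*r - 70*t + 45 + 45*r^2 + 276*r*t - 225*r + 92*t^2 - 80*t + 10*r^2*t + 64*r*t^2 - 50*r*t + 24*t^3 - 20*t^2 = 45*r^2 - 279*r + 24*t^3 + t^2*(64*r + 72) + t*(10*r^2 + 226*r - 150) + 54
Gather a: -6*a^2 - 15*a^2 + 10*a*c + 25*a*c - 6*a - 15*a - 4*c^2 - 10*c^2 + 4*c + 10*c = -21*a^2 + a*(35*c - 21) - 14*c^2 + 14*c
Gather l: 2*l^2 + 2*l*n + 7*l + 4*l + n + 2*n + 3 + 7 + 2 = 2*l^2 + l*(2*n + 11) + 3*n + 12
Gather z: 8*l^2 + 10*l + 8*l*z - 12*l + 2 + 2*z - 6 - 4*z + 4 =8*l^2 - 2*l + z*(8*l - 2)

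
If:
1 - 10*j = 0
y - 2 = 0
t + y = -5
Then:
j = 1/10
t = -7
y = 2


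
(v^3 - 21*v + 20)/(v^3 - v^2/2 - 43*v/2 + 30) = 2*(v - 1)/(2*v - 3)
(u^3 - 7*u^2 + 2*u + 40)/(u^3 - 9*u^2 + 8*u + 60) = (u - 4)/(u - 6)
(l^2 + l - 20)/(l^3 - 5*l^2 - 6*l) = (-l^2 - l + 20)/(l*(-l^2 + 5*l + 6))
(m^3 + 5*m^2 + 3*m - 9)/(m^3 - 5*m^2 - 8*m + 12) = (m^2 + 6*m + 9)/(m^2 - 4*m - 12)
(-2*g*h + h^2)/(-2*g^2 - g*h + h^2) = h/(g + h)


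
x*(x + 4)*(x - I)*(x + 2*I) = x^4 + 4*x^3 + I*x^3 + 2*x^2 + 4*I*x^2 + 8*x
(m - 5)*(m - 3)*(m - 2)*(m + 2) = m^4 - 8*m^3 + 11*m^2 + 32*m - 60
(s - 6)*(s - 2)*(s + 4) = s^3 - 4*s^2 - 20*s + 48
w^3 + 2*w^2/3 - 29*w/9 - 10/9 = (w - 5/3)*(w + 1/3)*(w + 2)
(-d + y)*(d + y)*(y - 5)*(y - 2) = -d^2*y^2 + 7*d^2*y - 10*d^2 + y^4 - 7*y^3 + 10*y^2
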